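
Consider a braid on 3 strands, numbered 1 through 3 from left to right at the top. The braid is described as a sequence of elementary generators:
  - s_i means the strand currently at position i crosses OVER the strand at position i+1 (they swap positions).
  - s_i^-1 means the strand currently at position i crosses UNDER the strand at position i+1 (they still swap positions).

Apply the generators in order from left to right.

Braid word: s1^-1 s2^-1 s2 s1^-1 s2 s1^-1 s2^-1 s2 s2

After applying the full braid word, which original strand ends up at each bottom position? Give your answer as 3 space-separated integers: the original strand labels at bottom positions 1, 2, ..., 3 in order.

Answer: 3 2 1

Derivation:
Gen 1 (s1^-1): strand 1 crosses under strand 2. Perm now: [2 1 3]
Gen 2 (s2^-1): strand 1 crosses under strand 3. Perm now: [2 3 1]
Gen 3 (s2): strand 3 crosses over strand 1. Perm now: [2 1 3]
Gen 4 (s1^-1): strand 2 crosses under strand 1. Perm now: [1 2 3]
Gen 5 (s2): strand 2 crosses over strand 3. Perm now: [1 3 2]
Gen 6 (s1^-1): strand 1 crosses under strand 3. Perm now: [3 1 2]
Gen 7 (s2^-1): strand 1 crosses under strand 2. Perm now: [3 2 1]
Gen 8 (s2): strand 2 crosses over strand 1. Perm now: [3 1 2]
Gen 9 (s2): strand 1 crosses over strand 2. Perm now: [3 2 1]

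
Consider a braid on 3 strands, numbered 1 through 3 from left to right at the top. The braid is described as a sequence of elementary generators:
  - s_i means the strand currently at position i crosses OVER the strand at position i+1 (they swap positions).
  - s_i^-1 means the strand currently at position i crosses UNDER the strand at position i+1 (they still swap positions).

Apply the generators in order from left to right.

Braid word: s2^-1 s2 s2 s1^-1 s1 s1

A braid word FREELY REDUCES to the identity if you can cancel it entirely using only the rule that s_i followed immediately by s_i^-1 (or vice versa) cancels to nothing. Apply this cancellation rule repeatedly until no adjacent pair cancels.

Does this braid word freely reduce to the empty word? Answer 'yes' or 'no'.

Gen 1 (s2^-1): push. Stack: [s2^-1]
Gen 2 (s2): cancels prior s2^-1. Stack: []
Gen 3 (s2): push. Stack: [s2]
Gen 4 (s1^-1): push. Stack: [s2 s1^-1]
Gen 5 (s1): cancels prior s1^-1. Stack: [s2]
Gen 6 (s1): push. Stack: [s2 s1]
Reduced word: s2 s1

Answer: no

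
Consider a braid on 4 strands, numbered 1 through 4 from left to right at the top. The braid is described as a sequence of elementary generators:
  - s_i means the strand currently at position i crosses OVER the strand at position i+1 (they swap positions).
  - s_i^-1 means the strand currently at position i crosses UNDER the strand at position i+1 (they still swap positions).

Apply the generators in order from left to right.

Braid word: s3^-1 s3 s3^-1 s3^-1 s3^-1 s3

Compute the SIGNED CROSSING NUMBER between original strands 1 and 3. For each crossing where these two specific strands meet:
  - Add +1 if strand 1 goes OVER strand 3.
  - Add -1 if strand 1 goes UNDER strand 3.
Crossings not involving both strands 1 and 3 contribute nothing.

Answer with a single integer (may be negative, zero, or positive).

Gen 1: crossing 3x4. Both 1&3? no. Sum: 0
Gen 2: crossing 4x3. Both 1&3? no. Sum: 0
Gen 3: crossing 3x4. Both 1&3? no. Sum: 0
Gen 4: crossing 4x3. Both 1&3? no. Sum: 0
Gen 5: crossing 3x4. Both 1&3? no. Sum: 0
Gen 6: crossing 4x3. Both 1&3? no. Sum: 0

Answer: 0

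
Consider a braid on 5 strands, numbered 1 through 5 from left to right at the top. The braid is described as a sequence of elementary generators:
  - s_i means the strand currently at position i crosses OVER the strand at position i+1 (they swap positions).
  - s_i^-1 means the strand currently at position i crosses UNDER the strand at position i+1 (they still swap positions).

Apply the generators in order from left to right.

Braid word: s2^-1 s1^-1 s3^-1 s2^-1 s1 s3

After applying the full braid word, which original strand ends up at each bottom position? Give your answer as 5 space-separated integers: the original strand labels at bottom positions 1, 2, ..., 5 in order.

Answer: 4 3 2 1 5

Derivation:
Gen 1 (s2^-1): strand 2 crosses under strand 3. Perm now: [1 3 2 4 5]
Gen 2 (s1^-1): strand 1 crosses under strand 3. Perm now: [3 1 2 4 5]
Gen 3 (s3^-1): strand 2 crosses under strand 4. Perm now: [3 1 4 2 5]
Gen 4 (s2^-1): strand 1 crosses under strand 4. Perm now: [3 4 1 2 5]
Gen 5 (s1): strand 3 crosses over strand 4. Perm now: [4 3 1 2 5]
Gen 6 (s3): strand 1 crosses over strand 2. Perm now: [4 3 2 1 5]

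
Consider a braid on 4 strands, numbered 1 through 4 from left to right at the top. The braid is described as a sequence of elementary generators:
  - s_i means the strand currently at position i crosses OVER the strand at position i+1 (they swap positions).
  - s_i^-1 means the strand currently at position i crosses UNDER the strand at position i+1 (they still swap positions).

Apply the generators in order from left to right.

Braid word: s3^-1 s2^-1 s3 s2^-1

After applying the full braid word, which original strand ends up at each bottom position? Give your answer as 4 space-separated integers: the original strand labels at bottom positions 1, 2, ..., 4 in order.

Gen 1 (s3^-1): strand 3 crosses under strand 4. Perm now: [1 2 4 3]
Gen 2 (s2^-1): strand 2 crosses under strand 4. Perm now: [1 4 2 3]
Gen 3 (s3): strand 2 crosses over strand 3. Perm now: [1 4 3 2]
Gen 4 (s2^-1): strand 4 crosses under strand 3. Perm now: [1 3 4 2]

Answer: 1 3 4 2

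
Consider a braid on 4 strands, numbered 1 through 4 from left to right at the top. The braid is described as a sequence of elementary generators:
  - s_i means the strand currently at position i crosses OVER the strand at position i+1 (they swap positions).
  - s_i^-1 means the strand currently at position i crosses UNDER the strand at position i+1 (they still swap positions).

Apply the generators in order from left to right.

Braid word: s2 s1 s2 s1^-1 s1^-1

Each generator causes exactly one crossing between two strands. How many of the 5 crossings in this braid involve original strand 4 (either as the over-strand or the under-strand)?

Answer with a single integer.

Gen 1: crossing 2x3. Involves strand 4? no. Count so far: 0
Gen 2: crossing 1x3. Involves strand 4? no. Count so far: 0
Gen 3: crossing 1x2. Involves strand 4? no. Count so far: 0
Gen 4: crossing 3x2. Involves strand 4? no. Count so far: 0
Gen 5: crossing 2x3. Involves strand 4? no. Count so far: 0

Answer: 0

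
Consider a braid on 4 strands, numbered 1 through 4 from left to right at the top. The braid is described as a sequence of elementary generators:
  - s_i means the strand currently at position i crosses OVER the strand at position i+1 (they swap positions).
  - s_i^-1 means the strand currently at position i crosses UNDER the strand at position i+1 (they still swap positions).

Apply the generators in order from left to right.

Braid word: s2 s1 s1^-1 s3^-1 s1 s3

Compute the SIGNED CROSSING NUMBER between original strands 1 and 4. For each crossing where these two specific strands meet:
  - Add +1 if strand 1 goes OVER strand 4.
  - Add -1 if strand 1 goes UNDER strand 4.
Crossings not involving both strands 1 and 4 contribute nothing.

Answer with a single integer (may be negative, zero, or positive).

Gen 1: crossing 2x3. Both 1&4? no. Sum: 0
Gen 2: crossing 1x3. Both 1&4? no. Sum: 0
Gen 3: crossing 3x1. Both 1&4? no. Sum: 0
Gen 4: crossing 2x4. Both 1&4? no. Sum: 0
Gen 5: crossing 1x3. Both 1&4? no. Sum: 0
Gen 6: crossing 4x2. Both 1&4? no. Sum: 0

Answer: 0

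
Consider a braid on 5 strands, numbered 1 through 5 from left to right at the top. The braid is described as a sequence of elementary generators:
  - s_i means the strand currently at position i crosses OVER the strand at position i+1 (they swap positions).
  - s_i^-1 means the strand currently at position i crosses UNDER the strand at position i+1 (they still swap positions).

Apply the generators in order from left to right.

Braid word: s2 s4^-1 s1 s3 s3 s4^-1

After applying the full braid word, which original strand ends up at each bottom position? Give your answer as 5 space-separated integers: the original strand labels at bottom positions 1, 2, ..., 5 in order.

Gen 1 (s2): strand 2 crosses over strand 3. Perm now: [1 3 2 4 5]
Gen 2 (s4^-1): strand 4 crosses under strand 5. Perm now: [1 3 2 5 4]
Gen 3 (s1): strand 1 crosses over strand 3. Perm now: [3 1 2 5 4]
Gen 4 (s3): strand 2 crosses over strand 5. Perm now: [3 1 5 2 4]
Gen 5 (s3): strand 5 crosses over strand 2. Perm now: [3 1 2 5 4]
Gen 6 (s4^-1): strand 5 crosses under strand 4. Perm now: [3 1 2 4 5]

Answer: 3 1 2 4 5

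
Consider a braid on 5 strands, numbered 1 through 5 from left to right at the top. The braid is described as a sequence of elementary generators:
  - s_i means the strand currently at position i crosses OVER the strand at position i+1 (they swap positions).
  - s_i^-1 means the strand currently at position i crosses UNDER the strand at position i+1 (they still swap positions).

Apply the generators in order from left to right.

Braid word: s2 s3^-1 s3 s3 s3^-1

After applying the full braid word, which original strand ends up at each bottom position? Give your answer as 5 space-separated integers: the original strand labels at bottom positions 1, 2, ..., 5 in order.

Answer: 1 3 2 4 5

Derivation:
Gen 1 (s2): strand 2 crosses over strand 3. Perm now: [1 3 2 4 5]
Gen 2 (s3^-1): strand 2 crosses under strand 4. Perm now: [1 3 4 2 5]
Gen 3 (s3): strand 4 crosses over strand 2. Perm now: [1 3 2 4 5]
Gen 4 (s3): strand 2 crosses over strand 4. Perm now: [1 3 4 2 5]
Gen 5 (s3^-1): strand 4 crosses under strand 2. Perm now: [1 3 2 4 5]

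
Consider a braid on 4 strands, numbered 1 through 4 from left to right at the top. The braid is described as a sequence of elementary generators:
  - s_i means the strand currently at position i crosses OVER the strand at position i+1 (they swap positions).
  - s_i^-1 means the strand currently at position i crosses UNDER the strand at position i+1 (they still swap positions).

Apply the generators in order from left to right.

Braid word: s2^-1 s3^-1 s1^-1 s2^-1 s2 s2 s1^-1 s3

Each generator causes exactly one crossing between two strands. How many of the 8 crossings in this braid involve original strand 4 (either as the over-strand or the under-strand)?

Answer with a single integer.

Gen 1: crossing 2x3. Involves strand 4? no. Count so far: 0
Gen 2: crossing 2x4. Involves strand 4? yes. Count so far: 1
Gen 3: crossing 1x3. Involves strand 4? no. Count so far: 1
Gen 4: crossing 1x4. Involves strand 4? yes. Count so far: 2
Gen 5: crossing 4x1. Involves strand 4? yes. Count so far: 3
Gen 6: crossing 1x4. Involves strand 4? yes. Count so far: 4
Gen 7: crossing 3x4. Involves strand 4? yes. Count so far: 5
Gen 8: crossing 1x2. Involves strand 4? no. Count so far: 5

Answer: 5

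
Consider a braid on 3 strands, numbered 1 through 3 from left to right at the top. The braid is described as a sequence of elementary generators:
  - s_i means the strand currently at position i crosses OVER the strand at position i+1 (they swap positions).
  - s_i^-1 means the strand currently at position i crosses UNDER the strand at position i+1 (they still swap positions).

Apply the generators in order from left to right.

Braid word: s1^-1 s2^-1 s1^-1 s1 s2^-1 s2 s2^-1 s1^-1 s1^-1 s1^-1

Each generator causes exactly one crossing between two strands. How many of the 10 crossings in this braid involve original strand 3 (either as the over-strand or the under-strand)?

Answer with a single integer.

Answer: 6

Derivation:
Gen 1: crossing 1x2. Involves strand 3? no. Count so far: 0
Gen 2: crossing 1x3. Involves strand 3? yes. Count so far: 1
Gen 3: crossing 2x3. Involves strand 3? yes. Count so far: 2
Gen 4: crossing 3x2. Involves strand 3? yes. Count so far: 3
Gen 5: crossing 3x1. Involves strand 3? yes. Count so far: 4
Gen 6: crossing 1x3. Involves strand 3? yes. Count so far: 5
Gen 7: crossing 3x1. Involves strand 3? yes. Count so far: 6
Gen 8: crossing 2x1. Involves strand 3? no. Count so far: 6
Gen 9: crossing 1x2. Involves strand 3? no. Count so far: 6
Gen 10: crossing 2x1. Involves strand 3? no. Count so far: 6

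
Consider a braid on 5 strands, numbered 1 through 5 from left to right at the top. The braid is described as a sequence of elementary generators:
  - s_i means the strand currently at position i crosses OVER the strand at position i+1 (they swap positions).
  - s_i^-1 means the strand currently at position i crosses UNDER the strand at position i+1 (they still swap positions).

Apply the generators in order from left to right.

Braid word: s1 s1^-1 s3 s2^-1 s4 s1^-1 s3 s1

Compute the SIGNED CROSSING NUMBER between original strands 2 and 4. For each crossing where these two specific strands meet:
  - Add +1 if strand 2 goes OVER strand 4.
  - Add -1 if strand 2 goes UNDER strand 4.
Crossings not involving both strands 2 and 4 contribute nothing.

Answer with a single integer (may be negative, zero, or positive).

Answer: -1

Derivation:
Gen 1: crossing 1x2. Both 2&4? no. Sum: 0
Gen 2: crossing 2x1. Both 2&4? no. Sum: 0
Gen 3: crossing 3x4. Both 2&4? no. Sum: 0
Gen 4: 2 under 4. Both 2&4? yes. Contrib: -1. Sum: -1
Gen 5: crossing 3x5. Both 2&4? no. Sum: -1
Gen 6: crossing 1x4. Both 2&4? no. Sum: -1
Gen 7: crossing 2x5. Both 2&4? no. Sum: -1
Gen 8: crossing 4x1. Both 2&4? no. Sum: -1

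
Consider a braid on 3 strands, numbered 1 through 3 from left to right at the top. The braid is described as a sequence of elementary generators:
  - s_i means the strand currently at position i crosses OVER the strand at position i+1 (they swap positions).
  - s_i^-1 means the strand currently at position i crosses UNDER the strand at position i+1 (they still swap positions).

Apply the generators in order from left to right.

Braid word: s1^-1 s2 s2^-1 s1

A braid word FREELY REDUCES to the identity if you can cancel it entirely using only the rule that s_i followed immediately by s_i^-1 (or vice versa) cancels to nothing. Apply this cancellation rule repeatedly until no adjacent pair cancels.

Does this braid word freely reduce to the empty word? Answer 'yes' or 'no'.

Gen 1 (s1^-1): push. Stack: [s1^-1]
Gen 2 (s2): push. Stack: [s1^-1 s2]
Gen 3 (s2^-1): cancels prior s2. Stack: [s1^-1]
Gen 4 (s1): cancels prior s1^-1. Stack: []
Reduced word: (empty)

Answer: yes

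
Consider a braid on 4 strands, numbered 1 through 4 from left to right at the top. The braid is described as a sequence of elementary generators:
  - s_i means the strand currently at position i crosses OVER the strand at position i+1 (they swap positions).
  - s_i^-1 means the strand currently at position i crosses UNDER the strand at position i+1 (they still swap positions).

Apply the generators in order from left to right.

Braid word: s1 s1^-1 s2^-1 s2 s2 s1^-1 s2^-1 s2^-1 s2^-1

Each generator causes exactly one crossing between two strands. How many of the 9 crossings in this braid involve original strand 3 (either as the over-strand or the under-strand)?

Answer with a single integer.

Answer: 4

Derivation:
Gen 1: crossing 1x2. Involves strand 3? no. Count so far: 0
Gen 2: crossing 2x1. Involves strand 3? no. Count so far: 0
Gen 3: crossing 2x3. Involves strand 3? yes. Count so far: 1
Gen 4: crossing 3x2. Involves strand 3? yes. Count so far: 2
Gen 5: crossing 2x3. Involves strand 3? yes. Count so far: 3
Gen 6: crossing 1x3. Involves strand 3? yes. Count so far: 4
Gen 7: crossing 1x2. Involves strand 3? no. Count so far: 4
Gen 8: crossing 2x1. Involves strand 3? no. Count so far: 4
Gen 9: crossing 1x2. Involves strand 3? no. Count so far: 4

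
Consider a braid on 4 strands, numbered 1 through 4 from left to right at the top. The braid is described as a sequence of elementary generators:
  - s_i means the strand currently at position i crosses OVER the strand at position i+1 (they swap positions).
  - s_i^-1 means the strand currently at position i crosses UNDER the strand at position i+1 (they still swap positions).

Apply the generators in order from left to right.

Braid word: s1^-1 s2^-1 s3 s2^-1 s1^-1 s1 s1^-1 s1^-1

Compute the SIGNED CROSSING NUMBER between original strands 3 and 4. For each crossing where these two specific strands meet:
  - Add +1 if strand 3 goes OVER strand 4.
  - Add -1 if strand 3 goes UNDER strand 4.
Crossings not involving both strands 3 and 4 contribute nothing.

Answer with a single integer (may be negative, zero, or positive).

Gen 1: crossing 1x2. Both 3&4? no. Sum: 0
Gen 2: crossing 1x3. Both 3&4? no. Sum: 0
Gen 3: crossing 1x4. Both 3&4? no. Sum: 0
Gen 4: 3 under 4. Both 3&4? yes. Contrib: -1. Sum: -1
Gen 5: crossing 2x4. Both 3&4? no. Sum: -1
Gen 6: crossing 4x2. Both 3&4? no. Sum: -1
Gen 7: crossing 2x4. Both 3&4? no. Sum: -1
Gen 8: crossing 4x2. Both 3&4? no. Sum: -1

Answer: -1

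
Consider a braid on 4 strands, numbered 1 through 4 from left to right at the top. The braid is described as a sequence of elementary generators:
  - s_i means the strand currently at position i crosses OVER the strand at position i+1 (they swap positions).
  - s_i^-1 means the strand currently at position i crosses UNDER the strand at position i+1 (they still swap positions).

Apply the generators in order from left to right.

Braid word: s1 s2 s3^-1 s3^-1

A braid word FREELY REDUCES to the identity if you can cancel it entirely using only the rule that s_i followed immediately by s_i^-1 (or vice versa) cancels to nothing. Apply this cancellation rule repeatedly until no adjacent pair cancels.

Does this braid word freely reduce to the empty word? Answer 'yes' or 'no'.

Answer: no

Derivation:
Gen 1 (s1): push. Stack: [s1]
Gen 2 (s2): push. Stack: [s1 s2]
Gen 3 (s3^-1): push. Stack: [s1 s2 s3^-1]
Gen 4 (s3^-1): push. Stack: [s1 s2 s3^-1 s3^-1]
Reduced word: s1 s2 s3^-1 s3^-1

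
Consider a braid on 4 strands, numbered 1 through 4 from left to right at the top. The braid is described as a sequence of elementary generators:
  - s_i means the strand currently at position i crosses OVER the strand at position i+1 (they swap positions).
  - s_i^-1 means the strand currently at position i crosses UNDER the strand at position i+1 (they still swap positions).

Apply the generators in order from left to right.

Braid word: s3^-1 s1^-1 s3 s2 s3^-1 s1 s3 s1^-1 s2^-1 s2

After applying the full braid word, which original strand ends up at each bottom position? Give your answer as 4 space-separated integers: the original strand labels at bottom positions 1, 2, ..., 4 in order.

Gen 1 (s3^-1): strand 3 crosses under strand 4. Perm now: [1 2 4 3]
Gen 2 (s1^-1): strand 1 crosses under strand 2. Perm now: [2 1 4 3]
Gen 3 (s3): strand 4 crosses over strand 3. Perm now: [2 1 3 4]
Gen 4 (s2): strand 1 crosses over strand 3. Perm now: [2 3 1 4]
Gen 5 (s3^-1): strand 1 crosses under strand 4. Perm now: [2 3 4 1]
Gen 6 (s1): strand 2 crosses over strand 3. Perm now: [3 2 4 1]
Gen 7 (s3): strand 4 crosses over strand 1. Perm now: [3 2 1 4]
Gen 8 (s1^-1): strand 3 crosses under strand 2. Perm now: [2 3 1 4]
Gen 9 (s2^-1): strand 3 crosses under strand 1. Perm now: [2 1 3 4]
Gen 10 (s2): strand 1 crosses over strand 3. Perm now: [2 3 1 4]

Answer: 2 3 1 4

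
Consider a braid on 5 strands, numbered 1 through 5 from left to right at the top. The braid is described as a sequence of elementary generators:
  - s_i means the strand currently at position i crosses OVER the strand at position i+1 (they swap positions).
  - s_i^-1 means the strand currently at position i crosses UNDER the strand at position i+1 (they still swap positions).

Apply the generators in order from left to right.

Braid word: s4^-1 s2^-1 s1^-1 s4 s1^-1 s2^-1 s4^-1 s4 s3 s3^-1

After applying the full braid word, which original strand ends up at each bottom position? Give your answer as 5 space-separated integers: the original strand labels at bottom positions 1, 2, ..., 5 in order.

Answer: 1 2 3 4 5

Derivation:
Gen 1 (s4^-1): strand 4 crosses under strand 5. Perm now: [1 2 3 5 4]
Gen 2 (s2^-1): strand 2 crosses under strand 3. Perm now: [1 3 2 5 4]
Gen 3 (s1^-1): strand 1 crosses under strand 3. Perm now: [3 1 2 5 4]
Gen 4 (s4): strand 5 crosses over strand 4. Perm now: [3 1 2 4 5]
Gen 5 (s1^-1): strand 3 crosses under strand 1. Perm now: [1 3 2 4 5]
Gen 6 (s2^-1): strand 3 crosses under strand 2. Perm now: [1 2 3 4 5]
Gen 7 (s4^-1): strand 4 crosses under strand 5. Perm now: [1 2 3 5 4]
Gen 8 (s4): strand 5 crosses over strand 4. Perm now: [1 2 3 4 5]
Gen 9 (s3): strand 3 crosses over strand 4. Perm now: [1 2 4 3 5]
Gen 10 (s3^-1): strand 4 crosses under strand 3. Perm now: [1 2 3 4 5]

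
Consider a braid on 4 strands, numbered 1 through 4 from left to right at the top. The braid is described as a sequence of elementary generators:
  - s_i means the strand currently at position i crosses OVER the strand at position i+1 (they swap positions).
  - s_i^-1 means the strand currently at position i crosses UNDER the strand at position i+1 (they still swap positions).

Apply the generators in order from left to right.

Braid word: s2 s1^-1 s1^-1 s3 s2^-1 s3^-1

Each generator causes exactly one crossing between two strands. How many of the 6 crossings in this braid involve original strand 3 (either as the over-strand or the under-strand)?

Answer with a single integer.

Gen 1: crossing 2x3. Involves strand 3? yes. Count so far: 1
Gen 2: crossing 1x3. Involves strand 3? yes. Count so far: 2
Gen 3: crossing 3x1. Involves strand 3? yes. Count so far: 3
Gen 4: crossing 2x4. Involves strand 3? no. Count so far: 3
Gen 5: crossing 3x4. Involves strand 3? yes. Count so far: 4
Gen 6: crossing 3x2. Involves strand 3? yes. Count so far: 5

Answer: 5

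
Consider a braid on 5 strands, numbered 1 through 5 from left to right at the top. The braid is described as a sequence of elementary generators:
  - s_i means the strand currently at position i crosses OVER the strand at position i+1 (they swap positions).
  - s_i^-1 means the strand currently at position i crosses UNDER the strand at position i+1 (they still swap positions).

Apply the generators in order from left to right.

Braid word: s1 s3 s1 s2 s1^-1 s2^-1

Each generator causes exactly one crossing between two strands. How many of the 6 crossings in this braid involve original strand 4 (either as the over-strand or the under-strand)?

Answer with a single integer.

Answer: 3

Derivation:
Gen 1: crossing 1x2. Involves strand 4? no. Count so far: 0
Gen 2: crossing 3x4. Involves strand 4? yes. Count so far: 1
Gen 3: crossing 2x1. Involves strand 4? no. Count so far: 1
Gen 4: crossing 2x4. Involves strand 4? yes. Count so far: 2
Gen 5: crossing 1x4. Involves strand 4? yes. Count so far: 3
Gen 6: crossing 1x2. Involves strand 4? no. Count so far: 3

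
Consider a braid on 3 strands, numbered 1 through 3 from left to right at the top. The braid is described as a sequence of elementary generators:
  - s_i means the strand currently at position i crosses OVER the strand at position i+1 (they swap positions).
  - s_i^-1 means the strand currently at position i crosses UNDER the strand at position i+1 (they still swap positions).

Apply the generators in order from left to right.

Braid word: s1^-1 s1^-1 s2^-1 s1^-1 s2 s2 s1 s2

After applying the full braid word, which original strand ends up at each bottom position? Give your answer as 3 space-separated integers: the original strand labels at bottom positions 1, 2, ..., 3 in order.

Gen 1 (s1^-1): strand 1 crosses under strand 2. Perm now: [2 1 3]
Gen 2 (s1^-1): strand 2 crosses under strand 1. Perm now: [1 2 3]
Gen 3 (s2^-1): strand 2 crosses under strand 3. Perm now: [1 3 2]
Gen 4 (s1^-1): strand 1 crosses under strand 3. Perm now: [3 1 2]
Gen 5 (s2): strand 1 crosses over strand 2. Perm now: [3 2 1]
Gen 6 (s2): strand 2 crosses over strand 1. Perm now: [3 1 2]
Gen 7 (s1): strand 3 crosses over strand 1. Perm now: [1 3 2]
Gen 8 (s2): strand 3 crosses over strand 2. Perm now: [1 2 3]

Answer: 1 2 3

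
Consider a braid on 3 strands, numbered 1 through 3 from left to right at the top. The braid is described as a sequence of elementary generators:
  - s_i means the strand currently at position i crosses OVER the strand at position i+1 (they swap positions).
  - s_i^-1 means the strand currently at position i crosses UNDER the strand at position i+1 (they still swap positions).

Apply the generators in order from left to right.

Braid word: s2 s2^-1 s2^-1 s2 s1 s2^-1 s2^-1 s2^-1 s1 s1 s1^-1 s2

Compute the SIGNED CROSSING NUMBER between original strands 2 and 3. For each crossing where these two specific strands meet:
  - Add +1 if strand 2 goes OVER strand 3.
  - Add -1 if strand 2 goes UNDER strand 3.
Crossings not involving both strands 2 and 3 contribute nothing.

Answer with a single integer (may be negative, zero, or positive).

Answer: -1

Derivation:
Gen 1: 2 over 3. Both 2&3? yes. Contrib: +1. Sum: 1
Gen 2: 3 under 2. Both 2&3? yes. Contrib: +1. Sum: 2
Gen 3: 2 under 3. Both 2&3? yes. Contrib: -1. Sum: 1
Gen 4: 3 over 2. Both 2&3? yes. Contrib: -1. Sum: 0
Gen 5: crossing 1x2. Both 2&3? no. Sum: 0
Gen 6: crossing 1x3. Both 2&3? no. Sum: 0
Gen 7: crossing 3x1. Both 2&3? no. Sum: 0
Gen 8: crossing 1x3. Both 2&3? no. Sum: 0
Gen 9: 2 over 3. Both 2&3? yes. Contrib: +1. Sum: 1
Gen 10: 3 over 2. Both 2&3? yes. Contrib: -1. Sum: 0
Gen 11: 2 under 3. Both 2&3? yes. Contrib: -1. Sum: -1
Gen 12: crossing 2x1. Both 2&3? no. Sum: -1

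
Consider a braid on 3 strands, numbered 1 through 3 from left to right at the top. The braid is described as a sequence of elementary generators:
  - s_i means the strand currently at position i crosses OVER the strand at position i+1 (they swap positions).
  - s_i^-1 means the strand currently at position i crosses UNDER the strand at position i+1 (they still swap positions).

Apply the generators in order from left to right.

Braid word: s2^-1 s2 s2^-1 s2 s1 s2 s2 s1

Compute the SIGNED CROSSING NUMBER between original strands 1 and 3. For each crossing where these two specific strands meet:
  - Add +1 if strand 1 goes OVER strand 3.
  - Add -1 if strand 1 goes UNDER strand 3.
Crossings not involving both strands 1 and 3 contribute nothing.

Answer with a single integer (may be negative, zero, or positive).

Answer: 0

Derivation:
Gen 1: crossing 2x3. Both 1&3? no. Sum: 0
Gen 2: crossing 3x2. Both 1&3? no. Sum: 0
Gen 3: crossing 2x3. Both 1&3? no. Sum: 0
Gen 4: crossing 3x2. Both 1&3? no. Sum: 0
Gen 5: crossing 1x2. Both 1&3? no. Sum: 0
Gen 6: 1 over 3. Both 1&3? yes. Contrib: +1. Sum: 1
Gen 7: 3 over 1. Both 1&3? yes. Contrib: -1. Sum: 0
Gen 8: crossing 2x1. Both 1&3? no. Sum: 0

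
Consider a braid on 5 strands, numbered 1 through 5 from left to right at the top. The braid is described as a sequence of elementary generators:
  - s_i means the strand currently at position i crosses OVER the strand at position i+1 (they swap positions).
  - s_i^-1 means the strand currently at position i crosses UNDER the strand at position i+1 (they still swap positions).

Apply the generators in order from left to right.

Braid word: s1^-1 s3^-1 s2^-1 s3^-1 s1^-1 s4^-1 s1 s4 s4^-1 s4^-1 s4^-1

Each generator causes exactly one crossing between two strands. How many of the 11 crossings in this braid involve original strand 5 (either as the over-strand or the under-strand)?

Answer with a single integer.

Answer: 5

Derivation:
Gen 1: crossing 1x2. Involves strand 5? no. Count so far: 0
Gen 2: crossing 3x4. Involves strand 5? no. Count so far: 0
Gen 3: crossing 1x4. Involves strand 5? no. Count so far: 0
Gen 4: crossing 1x3. Involves strand 5? no. Count so far: 0
Gen 5: crossing 2x4. Involves strand 5? no. Count so far: 0
Gen 6: crossing 1x5. Involves strand 5? yes. Count so far: 1
Gen 7: crossing 4x2. Involves strand 5? no. Count so far: 1
Gen 8: crossing 5x1. Involves strand 5? yes. Count so far: 2
Gen 9: crossing 1x5. Involves strand 5? yes. Count so far: 3
Gen 10: crossing 5x1. Involves strand 5? yes. Count so far: 4
Gen 11: crossing 1x5. Involves strand 5? yes. Count so far: 5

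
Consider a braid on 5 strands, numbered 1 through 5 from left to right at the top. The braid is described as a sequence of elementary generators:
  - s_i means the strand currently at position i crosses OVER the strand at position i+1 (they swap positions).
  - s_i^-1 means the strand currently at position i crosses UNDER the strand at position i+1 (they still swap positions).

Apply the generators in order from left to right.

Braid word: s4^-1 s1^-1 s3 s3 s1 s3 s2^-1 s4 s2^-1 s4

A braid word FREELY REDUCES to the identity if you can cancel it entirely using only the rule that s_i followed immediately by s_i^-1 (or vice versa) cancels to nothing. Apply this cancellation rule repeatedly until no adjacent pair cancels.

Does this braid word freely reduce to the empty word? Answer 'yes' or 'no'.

Answer: no

Derivation:
Gen 1 (s4^-1): push. Stack: [s4^-1]
Gen 2 (s1^-1): push. Stack: [s4^-1 s1^-1]
Gen 3 (s3): push. Stack: [s4^-1 s1^-1 s3]
Gen 4 (s3): push. Stack: [s4^-1 s1^-1 s3 s3]
Gen 5 (s1): push. Stack: [s4^-1 s1^-1 s3 s3 s1]
Gen 6 (s3): push. Stack: [s4^-1 s1^-1 s3 s3 s1 s3]
Gen 7 (s2^-1): push. Stack: [s4^-1 s1^-1 s3 s3 s1 s3 s2^-1]
Gen 8 (s4): push. Stack: [s4^-1 s1^-1 s3 s3 s1 s3 s2^-1 s4]
Gen 9 (s2^-1): push. Stack: [s4^-1 s1^-1 s3 s3 s1 s3 s2^-1 s4 s2^-1]
Gen 10 (s4): push. Stack: [s4^-1 s1^-1 s3 s3 s1 s3 s2^-1 s4 s2^-1 s4]
Reduced word: s4^-1 s1^-1 s3 s3 s1 s3 s2^-1 s4 s2^-1 s4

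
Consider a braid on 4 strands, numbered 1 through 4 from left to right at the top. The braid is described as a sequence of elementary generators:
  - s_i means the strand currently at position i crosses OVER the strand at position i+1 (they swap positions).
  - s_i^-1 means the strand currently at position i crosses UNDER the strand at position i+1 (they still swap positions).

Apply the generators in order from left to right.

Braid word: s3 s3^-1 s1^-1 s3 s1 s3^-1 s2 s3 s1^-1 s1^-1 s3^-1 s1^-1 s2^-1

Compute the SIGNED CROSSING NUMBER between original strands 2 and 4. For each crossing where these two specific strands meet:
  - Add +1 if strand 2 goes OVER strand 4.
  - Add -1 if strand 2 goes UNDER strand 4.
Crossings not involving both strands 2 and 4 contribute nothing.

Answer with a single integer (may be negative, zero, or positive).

Gen 1: crossing 3x4. Both 2&4? no. Sum: 0
Gen 2: crossing 4x3. Both 2&4? no. Sum: 0
Gen 3: crossing 1x2. Both 2&4? no. Sum: 0
Gen 4: crossing 3x4. Both 2&4? no. Sum: 0
Gen 5: crossing 2x1. Both 2&4? no. Sum: 0
Gen 6: crossing 4x3. Both 2&4? no. Sum: 0
Gen 7: crossing 2x3. Both 2&4? no. Sum: 0
Gen 8: 2 over 4. Both 2&4? yes. Contrib: +1. Sum: 1
Gen 9: crossing 1x3. Both 2&4? no. Sum: 1
Gen 10: crossing 3x1. Both 2&4? no. Sum: 1
Gen 11: 4 under 2. Both 2&4? yes. Contrib: +1. Sum: 2
Gen 12: crossing 1x3. Both 2&4? no. Sum: 2
Gen 13: crossing 1x2. Both 2&4? no. Sum: 2

Answer: 2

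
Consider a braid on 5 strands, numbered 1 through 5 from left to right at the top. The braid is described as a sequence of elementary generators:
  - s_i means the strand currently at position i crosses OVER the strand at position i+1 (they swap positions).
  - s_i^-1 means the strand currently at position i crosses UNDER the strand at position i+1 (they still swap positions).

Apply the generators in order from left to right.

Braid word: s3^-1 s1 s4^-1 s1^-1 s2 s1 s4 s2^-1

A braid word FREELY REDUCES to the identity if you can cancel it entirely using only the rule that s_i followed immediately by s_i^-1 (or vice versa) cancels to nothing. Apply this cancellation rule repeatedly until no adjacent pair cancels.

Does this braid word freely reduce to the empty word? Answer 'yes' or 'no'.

Answer: no

Derivation:
Gen 1 (s3^-1): push. Stack: [s3^-1]
Gen 2 (s1): push. Stack: [s3^-1 s1]
Gen 3 (s4^-1): push. Stack: [s3^-1 s1 s4^-1]
Gen 4 (s1^-1): push. Stack: [s3^-1 s1 s4^-1 s1^-1]
Gen 5 (s2): push. Stack: [s3^-1 s1 s4^-1 s1^-1 s2]
Gen 6 (s1): push. Stack: [s3^-1 s1 s4^-1 s1^-1 s2 s1]
Gen 7 (s4): push. Stack: [s3^-1 s1 s4^-1 s1^-1 s2 s1 s4]
Gen 8 (s2^-1): push. Stack: [s3^-1 s1 s4^-1 s1^-1 s2 s1 s4 s2^-1]
Reduced word: s3^-1 s1 s4^-1 s1^-1 s2 s1 s4 s2^-1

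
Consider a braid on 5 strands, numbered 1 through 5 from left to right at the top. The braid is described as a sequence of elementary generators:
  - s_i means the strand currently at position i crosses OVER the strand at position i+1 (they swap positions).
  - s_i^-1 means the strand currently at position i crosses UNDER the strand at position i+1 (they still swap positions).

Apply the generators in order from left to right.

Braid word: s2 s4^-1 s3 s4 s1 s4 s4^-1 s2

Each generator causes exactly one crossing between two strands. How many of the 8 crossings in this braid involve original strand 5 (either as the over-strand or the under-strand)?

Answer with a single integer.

Answer: 3

Derivation:
Gen 1: crossing 2x3. Involves strand 5? no. Count so far: 0
Gen 2: crossing 4x5. Involves strand 5? yes. Count so far: 1
Gen 3: crossing 2x5. Involves strand 5? yes. Count so far: 2
Gen 4: crossing 2x4. Involves strand 5? no. Count so far: 2
Gen 5: crossing 1x3. Involves strand 5? no. Count so far: 2
Gen 6: crossing 4x2. Involves strand 5? no. Count so far: 2
Gen 7: crossing 2x4. Involves strand 5? no. Count so far: 2
Gen 8: crossing 1x5. Involves strand 5? yes. Count so far: 3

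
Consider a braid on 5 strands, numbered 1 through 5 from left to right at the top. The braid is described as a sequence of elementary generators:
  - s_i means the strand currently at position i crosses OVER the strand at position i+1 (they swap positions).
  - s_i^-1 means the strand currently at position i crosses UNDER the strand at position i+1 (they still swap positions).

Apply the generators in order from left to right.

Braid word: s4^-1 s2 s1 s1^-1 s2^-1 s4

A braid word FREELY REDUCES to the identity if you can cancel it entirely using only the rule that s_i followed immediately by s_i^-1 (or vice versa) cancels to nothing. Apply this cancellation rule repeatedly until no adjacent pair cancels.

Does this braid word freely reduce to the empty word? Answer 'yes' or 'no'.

Answer: yes

Derivation:
Gen 1 (s4^-1): push. Stack: [s4^-1]
Gen 2 (s2): push. Stack: [s4^-1 s2]
Gen 3 (s1): push. Stack: [s4^-1 s2 s1]
Gen 4 (s1^-1): cancels prior s1. Stack: [s4^-1 s2]
Gen 5 (s2^-1): cancels prior s2. Stack: [s4^-1]
Gen 6 (s4): cancels prior s4^-1. Stack: []
Reduced word: (empty)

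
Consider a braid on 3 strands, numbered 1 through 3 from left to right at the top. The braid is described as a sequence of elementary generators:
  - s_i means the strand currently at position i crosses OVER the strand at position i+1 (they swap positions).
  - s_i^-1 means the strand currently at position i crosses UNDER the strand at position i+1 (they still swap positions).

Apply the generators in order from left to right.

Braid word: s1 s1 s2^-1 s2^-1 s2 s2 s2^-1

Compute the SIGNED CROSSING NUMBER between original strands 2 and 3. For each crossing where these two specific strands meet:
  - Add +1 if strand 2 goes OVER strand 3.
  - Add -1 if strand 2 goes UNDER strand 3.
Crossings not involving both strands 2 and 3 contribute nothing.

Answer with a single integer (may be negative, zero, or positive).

Answer: -1

Derivation:
Gen 1: crossing 1x2. Both 2&3? no. Sum: 0
Gen 2: crossing 2x1. Both 2&3? no. Sum: 0
Gen 3: 2 under 3. Both 2&3? yes. Contrib: -1. Sum: -1
Gen 4: 3 under 2. Both 2&3? yes. Contrib: +1. Sum: 0
Gen 5: 2 over 3. Both 2&3? yes. Contrib: +1. Sum: 1
Gen 6: 3 over 2. Both 2&3? yes. Contrib: -1. Sum: 0
Gen 7: 2 under 3. Both 2&3? yes. Contrib: -1. Sum: -1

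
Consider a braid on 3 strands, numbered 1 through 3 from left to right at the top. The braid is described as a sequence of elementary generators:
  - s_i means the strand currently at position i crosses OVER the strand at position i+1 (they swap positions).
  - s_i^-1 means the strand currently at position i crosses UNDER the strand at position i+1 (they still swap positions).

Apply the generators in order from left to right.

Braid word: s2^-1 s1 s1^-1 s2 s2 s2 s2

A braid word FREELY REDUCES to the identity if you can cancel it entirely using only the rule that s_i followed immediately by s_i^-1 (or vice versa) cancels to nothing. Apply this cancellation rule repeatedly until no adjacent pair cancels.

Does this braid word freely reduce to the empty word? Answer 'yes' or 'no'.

Answer: no

Derivation:
Gen 1 (s2^-1): push. Stack: [s2^-1]
Gen 2 (s1): push. Stack: [s2^-1 s1]
Gen 3 (s1^-1): cancels prior s1. Stack: [s2^-1]
Gen 4 (s2): cancels prior s2^-1. Stack: []
Gen 5 (s2): push. Stack: [s2]
Gen 6 (s2): push. Stack: [s2 s2]
Gen 7 (s2): push. Stack: [s2 s2 s2]
Reduced word: s2 s2 s2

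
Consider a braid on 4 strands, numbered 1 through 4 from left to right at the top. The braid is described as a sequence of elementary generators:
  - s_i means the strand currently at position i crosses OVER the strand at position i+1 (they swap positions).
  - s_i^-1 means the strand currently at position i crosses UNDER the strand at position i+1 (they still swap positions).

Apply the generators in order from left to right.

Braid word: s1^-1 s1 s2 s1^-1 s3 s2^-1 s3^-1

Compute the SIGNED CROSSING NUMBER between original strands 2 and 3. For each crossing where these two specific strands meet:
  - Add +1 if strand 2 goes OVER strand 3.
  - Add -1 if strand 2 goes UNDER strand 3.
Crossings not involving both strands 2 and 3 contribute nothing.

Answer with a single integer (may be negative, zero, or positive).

Answer: 1

Derivation:
Gen 1: crossing 1x2. Both 2&3? no. Sum: 0
Gen 2: crossing 2x1. Both 2&3? no. Sum: 0
Gen 3: 2 over 3. Both 2&3? yes. Contrib: +1. Sum: 1
Gen 4: crossing 1x3. Both 2&3? no. Sum: 1
Gen 5: crossing 2x4. Both 2&3? no. Sum: 1
Gen 6: crossing 1x4. Both 2&3? no. Sum: 1
Gen 7: crossing 1x2. Both 2&3? no. Sum: 1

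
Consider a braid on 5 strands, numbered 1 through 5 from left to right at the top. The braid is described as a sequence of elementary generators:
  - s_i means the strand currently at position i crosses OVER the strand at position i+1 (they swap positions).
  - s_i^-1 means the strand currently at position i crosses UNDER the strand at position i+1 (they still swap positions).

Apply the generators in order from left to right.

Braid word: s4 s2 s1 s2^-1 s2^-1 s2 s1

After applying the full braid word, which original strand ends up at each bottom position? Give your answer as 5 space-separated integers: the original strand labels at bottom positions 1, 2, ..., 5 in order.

Gen 1 (s4): strand 4 crosses over strand 5. Perm now: [1 2 3 5 4]
Gen 2 (s2): strand 2 crosses over strand 3. Perm now: [1 3 2 5 4]
Gen 3 (s1): strand 1 crosses over strand 3. Perm now: [3 1 2 5 4]
Gen 4 (s2^-1): strand 1 crosses under strand 2. Perm now: [3 2 1 5 4]
Gen 5 (s2^-1): strand 2 crosses under strand 1. Perm now: [3 1 2 5 4]
Gen 6 (s2): strand 1 crosses over strand 2. Perm now: [3 2 1 5 4]
Gen 7 (s1): strand 3 crosses over strand 2. Perm now: [2 3 1 5 4]

Answer: 2 3 1 5 4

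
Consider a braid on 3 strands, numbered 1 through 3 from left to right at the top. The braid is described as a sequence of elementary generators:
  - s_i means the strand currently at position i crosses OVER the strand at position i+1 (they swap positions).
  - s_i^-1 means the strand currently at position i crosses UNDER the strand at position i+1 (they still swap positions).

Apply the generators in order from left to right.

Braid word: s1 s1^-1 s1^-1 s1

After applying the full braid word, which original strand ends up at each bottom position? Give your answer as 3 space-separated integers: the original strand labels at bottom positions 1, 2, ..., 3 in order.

Gen 1 (s1): strand 1 crosses over strand 2. Perm now: [2 1 3]
Gen 2 (s1^-1): strand 2 crosses under strand 1. Perm now: [1 2 3]
Gen 3 (s1^-1): strand 1 crosses under strand 2. Perm now: [2 1 3]
Gen 4 (s1): strand 2 crosses over strand 1. Perm now: [1 2 3]

Answer: 1 2 3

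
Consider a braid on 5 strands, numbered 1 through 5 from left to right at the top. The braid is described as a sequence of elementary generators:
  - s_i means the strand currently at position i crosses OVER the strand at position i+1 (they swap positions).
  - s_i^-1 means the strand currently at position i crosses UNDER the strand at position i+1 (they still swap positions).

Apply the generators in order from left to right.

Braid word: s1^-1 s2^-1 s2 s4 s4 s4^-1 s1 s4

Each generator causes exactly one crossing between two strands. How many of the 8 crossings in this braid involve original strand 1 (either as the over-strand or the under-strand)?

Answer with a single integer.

Answer: 4

Derivation:
Gen 1: crossing 1x2. Involves strand 1? yes. Count so far: 1
Gen 2: crossing 1x3. Involves strand 1? yes. Count so far: 2
Gen 3: crossing 3x1. Involves strand 1? yes. Count so far: 3
Gen 4: crossing 4x5. Involves strand 1? no. Count so far: 3
Gen 5: crossing 5x4. Involves strand 1? no. Count so far: 3
Gen 6: crossing 4x5. Involves strand 1? no. Count so far: 3
Gen 7: crossing 2x1. Involves strand 1? yes. Count so far: 4
Gen 8: crossing 5x4. Involves strand 1? no. Count so far: 4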